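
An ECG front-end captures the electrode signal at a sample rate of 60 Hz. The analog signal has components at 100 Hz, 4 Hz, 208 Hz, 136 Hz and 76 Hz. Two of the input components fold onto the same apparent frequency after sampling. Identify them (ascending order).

fs/2 = 30 Hz.
100 Hz mod fs = 40 Hz.
40 Hz > fs/2 = 30 Hz, folds to fs − 40 Hz = 20 Hz.
4 Hz ≤ fs/2 = 30 Hz, passes unchanged.
208 Hz mod fs = 28 Hz.
28 Hz ≤ fs/2 = 30 Hz, appears at 28 Hz.
136 Hz mod fs = 16 Hz.
16 Hz ≤ fs/2 = 30 Hz, appears at 16 Hz.
76 Hz mod fs = 16 Hz.
16 Hz ≤ fs/2 = 30 Hz, appears at 16 Hz.
76 Hz and 136 Hz both map to 16 Hz.

76 Hz, 136 Hz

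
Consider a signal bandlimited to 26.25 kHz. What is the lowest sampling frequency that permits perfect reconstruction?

52.5 kHz

Nyquist rate = 2 × 26.25 kHz = 52.5 kHz.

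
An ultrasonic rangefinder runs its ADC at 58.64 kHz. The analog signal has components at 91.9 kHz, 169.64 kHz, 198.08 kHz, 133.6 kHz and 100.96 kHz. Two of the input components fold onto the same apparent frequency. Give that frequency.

fs/2 = 29.32 kHz.
91.9 kHz mod fs = 33.26 kHz.
33.26 kHz > fs/2 = 29.32 kHz, folds to fs − 33.26 kHz = 25.38 kHz.
169.64 kHz mod fs = 52.36 kHz.
52.36 kHz > fs/2 = 29.32 kHz, folds to fs − 52.36 kHz = 6.28 kHz.
198.08 kHz mod fs = 22.16 kHz.
22.16 kHz ≤ fs/2 = 29.32 kHz, appears at 22.16 kHz.
133.6 kHz mod fs = 16.32 kHz.
16.32 kHz ≤ fs/2 = 29.32 kHz, appears at 16.32 kHz.
100.96 kHz mod fs = 42.32 kHz.
42.32 kHz > fs/2 = 29.32 kHz, folds to fs − 42.32 kHz = 16.32 kHz.
100.96 kHz and 133.6 kHz both map to 16.32 kHz.

16.32 kHz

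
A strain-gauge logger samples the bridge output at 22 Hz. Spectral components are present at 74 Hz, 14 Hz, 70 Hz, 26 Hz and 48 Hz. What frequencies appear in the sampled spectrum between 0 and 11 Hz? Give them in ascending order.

4 Hz, 8 Hz

fs/2 = 11 Hz.
74 Hz mod fs = 8 Hz.
8 Hz ≤ fs/2 = 11 Hz, appears at 8 Hz.
14 Hz > fs/2 = 11 Hz, folds to fs − 14 Hz = 8 Hz.
70 Hz mod fs = 4 Hz.
4 Hz ≤ fs/2 = 11 Hz, appears at 4 Hz.
26 Hz mod fs = 4 Hz.
4 Hz ≤ fs/2 = 11 Hz, appears at 4 Hz.
48 Hz mod fs = 4 Hz.
4 Hz ≤ fs/2 = 11 Hz, appears at 4 Hz.
Distinct values: {4 Hz, 8 Hz}.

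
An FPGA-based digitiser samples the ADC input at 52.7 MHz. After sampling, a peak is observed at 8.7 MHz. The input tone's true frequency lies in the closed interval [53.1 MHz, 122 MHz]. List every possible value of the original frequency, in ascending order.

61.4 MHz, 96.7 MHz, 114.1 MHz

Frequencies that alias to 8.7 MHz are k·fs ± 8.7 MHz for integer k ≥ 0.
k=0: 8.7 MHz.
k=1: 44 MHz, 61.4 MHz.
k=2: 96.7 MHz, 114.1 MHz.
k=3: 149.4 MHz, 166.8 MHz.
Within [53.1 MHz, 122 MHz]: 61.4 MHz, 96.7 MHz, 114.1 MHz.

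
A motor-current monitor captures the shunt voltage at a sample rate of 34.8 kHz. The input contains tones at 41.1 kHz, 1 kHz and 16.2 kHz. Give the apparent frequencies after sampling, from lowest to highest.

1 kHz, 6.3 kHz, 16.2 kHz

fs/2 = 17.4 kHz.
41.1 kHz mod fs = 6.3 kHz.
6.3 kHz ≤ fs/2 = 17.4 kHz, appears at 6.3 kHz.
1 kHz ≤ fs/2 = 17.4 kHz, passes unchanged.
16.2 kHz ≤ fs/2 = 17.4 kHz, passes unchanged.
Distinct values: {1 kHz, 6.3 kHz, 16.2 kHz}.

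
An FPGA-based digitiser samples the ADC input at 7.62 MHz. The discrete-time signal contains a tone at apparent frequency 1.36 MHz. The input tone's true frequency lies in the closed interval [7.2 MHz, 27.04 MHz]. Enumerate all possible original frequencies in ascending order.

Frequencies that alias to 1.36 MHz are k·fs ± 1.36 MHz for integer k ≥ 0.
k=0: 1.36 MHz.
k=1: 6.26 MHz, 8.98 MHz.
k=2: 13.88 MHz, 16.6 MHz.
k=3: 21.5 MHz, 24.22 MHz.
k=4: 29.12 MHz, 31.84 MHz.
Within [7.2 MHz, 27.04 MHz]: 8.98 MHz, 13.88 MHz, 16.6 MHz, 21.5 MHz, 24.22 MHz.

8.98 MHz, 13.88 MHz, 16.6 MHz, 21.5 MHz, 24.22 MHz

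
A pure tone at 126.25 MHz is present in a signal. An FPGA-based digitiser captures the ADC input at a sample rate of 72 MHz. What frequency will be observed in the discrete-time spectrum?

17.75 MHz

126.25 MHz mod fs = 54.25 MHz.
54.25 MHz > fs/2 = 36 MHz, folds to fs − 54.25 MHz = 17.75 MHz.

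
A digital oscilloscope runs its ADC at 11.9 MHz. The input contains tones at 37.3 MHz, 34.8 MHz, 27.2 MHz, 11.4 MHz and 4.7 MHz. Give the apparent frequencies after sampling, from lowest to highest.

0.5 MHz, 0.9 MHz, 1.6 MHz, 3.4 MHz, 4.7 MHz

fs/2 = 5.95 MHz.
37.3 MHz mod fs = 1.6 MHz.
1.6 MHz ≤ fs/2 = 5.95 MHz, appears at 1.6 MHz.
34.8 MHz mod fs = 11 MHz.
11 MHz > fs/2 = 5.95 MHz, folds to fs − 11 MHz = 0.9 MHz.
27.2 MHz mod fs = 3.4 MHz.
3.4 MHz ≤ fs/2 = 5.95 MHz, appears at 3.4 MHz.
11.4 MHz > fs/2 = 5.95 MHz, folds to fs − 11.4 MHz = 0.5 MHz.
4.7 MHz ≤ fs/2 = 5.95 MHz, passes unchanged.
Distinct values: {0.5 MHz, 0.9 MHz, 1.6 MHz, 3.4 MHz, 4.7 MHz}.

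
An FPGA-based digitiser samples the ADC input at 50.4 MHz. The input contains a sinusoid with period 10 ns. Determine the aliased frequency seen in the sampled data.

T = 10 ns → f = 1/T = 100 MHz.
100 MHz mod fs = 49.6 MHz.
49.6 MHz > fs/2 = 25.2 MHz, folds to fs − 49.6 MHz = 0.8 MHz.

0.8 MHz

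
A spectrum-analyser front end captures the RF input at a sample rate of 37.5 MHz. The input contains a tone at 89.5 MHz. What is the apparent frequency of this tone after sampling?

14.5 MHz

89.5 MHz mod fs = 14.5 MHz.
14.5 MHz ≤ fs/2 = 18.75 MHz, appears at 14.5 MHz.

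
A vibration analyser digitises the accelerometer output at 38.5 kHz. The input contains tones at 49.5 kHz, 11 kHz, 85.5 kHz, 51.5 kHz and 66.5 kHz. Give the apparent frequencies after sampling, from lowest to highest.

8.5 kHz, 10.5 kHz, 11 kHz, 13 kHz

fs/2 = 19.25 kHz.
49.5 kHz mod fs = 11 kHz.
11 kHz ≤ fs/2 = 19.25 kHz, appears at 11 kHz.
11 kHz ≤ fs/2 = 19.25 kHz, passes unchanged.
85.5 kHz mod fs = 8.5 kHz.
8.5 kHz ≤ fs/2 = 19.25 kHz, appears at 8.5 kHz.
51.5 kHz mod fs = 13 kHz.
13 kHz ≤ fs/2 = 19.25 kHz, appears at 13 kHz.
66.5 kHz mod fs = 28 kHz.
28 kHz > fs/2 = 19.25 kHz, folds to fs − 28 kHz = 10.5 kHz.
Distinct values: {8.5 kHz, 10.5 kHz, 11 kHz, 13 kHz}.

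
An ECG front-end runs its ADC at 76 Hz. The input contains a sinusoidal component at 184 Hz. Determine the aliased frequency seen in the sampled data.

32 Hz

184 Hz mod fs = 32 Hz.
32 Hz ≤ fs/2 = 38 Hz, appears at 32 Hz.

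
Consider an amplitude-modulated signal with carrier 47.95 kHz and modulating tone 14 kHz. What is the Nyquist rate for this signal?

123.9 kHz

AM sidebands sit at fc ± fm = 33.95 kHz and 61.95 kHz.
Highest-frequency component: 61.95 kHz.
Nyquist rate = 2 × 61.95 kHz = 123.9 kHz.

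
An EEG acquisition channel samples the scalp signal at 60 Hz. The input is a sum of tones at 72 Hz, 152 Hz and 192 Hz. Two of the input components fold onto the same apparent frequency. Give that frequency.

12 Hz

fs/2 = 30 Hz.
72 Hz mod fs = 12 Hz.
12 Hz ≤ fs/2 = 30 Hz, appears at 12 Hz.
152 Hz mod fs = 32 Hz.
32 Hz > fs/2 = 30 Hz, folds to fs − 32 Hz = 28 Hz.
192 Hz mod fs = 12 Hz.
12 Hz ≤ fs/2 = 30 Hz, appears at 12 Hz.
72 Hz and 192 Hz both map to 12 Hz.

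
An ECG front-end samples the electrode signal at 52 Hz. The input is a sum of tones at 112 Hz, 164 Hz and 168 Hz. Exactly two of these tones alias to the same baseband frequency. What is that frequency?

8 Hz

fs/2 = 26 Hz.
112 Hz mod fs = 8 Hz.
8 Hz ≤ fs/2 = 26 Hz, appears at 8 Hz.
164 Hz mod fs = 8 Hz.
8 Hz ≤ fs/2 = 26 Hz, appears at 8 Hz.
168 Hz mod fs = 12 Hz.
12 Hz ≤ fs/2 = 26 Hz, appears at 12 Hz.
112 Hz and 164 Hz both map to 8 Hz.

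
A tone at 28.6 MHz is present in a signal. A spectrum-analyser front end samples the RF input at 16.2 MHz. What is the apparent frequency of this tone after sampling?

3.8 MHz

28.6 MHz mod fs = 12.4 MHz.
12.4 MHz > fs/2 = 8.1 MHz, folds to fs − 12.4 MHz = 3.8 MHz.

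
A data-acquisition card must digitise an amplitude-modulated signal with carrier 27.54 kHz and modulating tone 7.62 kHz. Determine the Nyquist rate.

70.32 kHz

AM sidebands sit at fc ± fm = 19.92 kHz and 35.16 kHz.
Highest-frequency component: 35.16 kHz.
Nyquist rate = 2 × 35.16 kHz = 70.32 kHz.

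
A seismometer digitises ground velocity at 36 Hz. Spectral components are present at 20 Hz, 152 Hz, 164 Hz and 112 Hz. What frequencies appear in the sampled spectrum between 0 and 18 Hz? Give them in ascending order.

4 Hz, 8 Hz, 16 Hz

fs/2 = 18 Hz.
20 Hz > fs/2 = 18 Hz, folds to fs − 20 Hz = 16 Hz.
152 Hz mod fs = 8 Hz.
8 Hz ≤ fs/2 = 18 Hz, appears at 8 Hz.
164 Hz mod fs = 20 Hz.
20 Hz > fs/2 = 18 Hz, folds to fs − 20 Hz = 16 Hz.
112 Hz mod fs = 4 Hz.
4 Hz ≤ fs/2 = 18 Hz, appears at 4 Hz.
Distinct values: {4 Hz, 8 Hz, 16 Hz}.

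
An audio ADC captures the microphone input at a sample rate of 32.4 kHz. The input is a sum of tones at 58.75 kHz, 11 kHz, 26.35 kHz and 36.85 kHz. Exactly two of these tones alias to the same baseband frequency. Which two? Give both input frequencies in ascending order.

26.35 kHz, 58.75 kHz

fs/2 = 16.2 kHz.
58.75 kHz mod fs = 26.35 kHz.
26.35 kHz > fs/2 = 16.2 kHz, folds to fs − 26.35 kHz = 6.05 kHz.
11 kHz ≤ fs/2 = 16.2 kHz, passes unchanged.
26.35 kHz > fs/2 = 16.2 kHz, folds to fs − 26.35 kHz = 6.05 kHz.
36.85 kHz mod fs = 4.45 kHz.
4.45 kHz ≤ fs/2 = 16.2 kHz, appears at 4.45 kHz.
26.35 kHz and 58.75 kHz both map to 6.05 kHz.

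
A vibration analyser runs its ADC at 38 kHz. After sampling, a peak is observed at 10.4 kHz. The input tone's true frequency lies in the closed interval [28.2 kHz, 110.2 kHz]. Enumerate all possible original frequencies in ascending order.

48.4 kHz, 65.6 kHz, 86.4 kHz, 103.6 kHz

Frequencies that alias to 10.4 kHz are k·fs ± 10.4 kHz for integer k ≥ 0.
k=0: 10.4 kHz.
k=1: 27.6 kHz, 48.4 kHz.
k=2: 65.6 kHz, 86.4 kHz.
k=3: 103.6 kHz, 124.4 kHz.
k=4: 141.6 kHz, 162.4 kHz.
Within [28.2 kHz, 110.2 kHz]: 48.4 kHz, 65.6 kHz, 86.4 kHz, 103.6 kHz.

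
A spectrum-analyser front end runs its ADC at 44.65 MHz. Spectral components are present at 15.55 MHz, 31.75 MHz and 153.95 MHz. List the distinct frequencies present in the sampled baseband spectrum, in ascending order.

12.9 MHz, 15.55 MHz, 20 MHz

fs/2 = 22.325 MHz.
15.55 MHz ≤ fs/2 = 22.325 MHz, passes unchanged.
31.75 MHz > fs/2 = 22.325 MHz, folds to fs − 31.75 MHz = 12.9 MHz.
153.95 MHz mod fs = 20 MHz.
20 MHz ≤ fs/2 = 22.325 MHz, appears at 20 MHz.
Distinct values: {12.9 MHz, 15.55 MHz, 20 MHz}.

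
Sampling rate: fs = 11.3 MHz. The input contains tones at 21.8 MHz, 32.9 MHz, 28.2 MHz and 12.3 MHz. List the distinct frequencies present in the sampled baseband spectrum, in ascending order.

0.8 MHz, 1 MHz, 5.6 MHz

fs/2 = 5.65 MHz.
21.8 MHz mod fs = 10.5 MHz.
10.5 MHz > fs/2 = 5.65 MHz, folds to fs − 10.5 MHz = 0.8 MHz.
32.9 MHz mod fs = 10.3 MHz.
10.3 MHz > fs/2 = 5.65 MHz, folds to fs − 10.3 MHz = 1 MHz.
28.2 MHz mod fs = 5.6 MHz.
5.6 MHz ≤ fs/2 = 5.65 MHz, appears at 5.6 MHz.
12.3 MHz mod fs = 1 MHz.
1 MHz ≤ fs/2 = 5.65 MHz, appears at 1 MHz.
Distinct values: {0.8 MHz, 1 MHz, 5.6 MHz}.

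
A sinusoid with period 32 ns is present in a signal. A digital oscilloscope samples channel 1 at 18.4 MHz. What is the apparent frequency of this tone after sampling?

T = 32 ns → f = 1/T = 31.25 MHz.
31.25 MHz mod fs = 12.85 MHz.
12.85 MHz > fs/2 = 9.2 MHz, folds to fs − 12.85 MHz = 5.55 MHz.

5.55 MHz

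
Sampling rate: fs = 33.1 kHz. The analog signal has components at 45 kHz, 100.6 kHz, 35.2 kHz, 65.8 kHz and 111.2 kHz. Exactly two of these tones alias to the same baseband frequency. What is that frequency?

fs/2 = 16.55 kHz.
45 kHz mod fs = 11.9 kHz.
11.9 kHz ≤ fs/2 = 16.55 kHz, appears at 11.9 kHz.
100.6 kHz mod fs = 1.3 kHz.
1.3 kHz ≤ fs/2 = 16.55 kHz, appears at 1.3 kHz.
35.2 kHz mod fs = 2.1 kHz.
2.1 kHz ≤ fs/2 = 16.55 kHz, appears at 2.1 kHz.
65.8 kHz mod fs = 32.7 kHz.
32.7 kHz > fs/2 = 16.55 kHz, folds to fs − 32.7 kHz = 0.4 kHz.
111.2 kHz mod fs = 11.9 kHz.
11.9 kHz ≤ fs/2 = 16.55 kHz, appears at 11.9 kHz.
45 kHz and 111.2 kHz both map to 11.9 kHz.

11.9 kHz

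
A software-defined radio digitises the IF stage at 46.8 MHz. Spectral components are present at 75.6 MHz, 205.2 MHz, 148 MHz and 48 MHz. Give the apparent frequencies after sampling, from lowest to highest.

fs/2 = 23.4 MHz.
75.6 MHz mod fs = 28.8 MHz.
28.8 MHz > fs/2 = 23.4 MHz, folds to fs − 28.8 MHz = 18 MHz.
205.2 MHz mod fs = 18 MHz.
18 MHz ≤ fs/2 = 23.4 MHz, appears at 18 MHz.
148 MHz mod fs = 7.6 MHz.
7.6 MHz ≤ fs/2 = 23.4 MHz, appears at 7.6 MHz.
48 MHz mod fs = 1.2 MHz.
1.2 MHz ≤ fs/2 = 23.4 MHz, appears at 1.2 MHz.
Distinct values: {1.2 MHz, 7.6 MHz, 18 MHz}.

1.2 MHz, 7.6 MHz, 18 MHz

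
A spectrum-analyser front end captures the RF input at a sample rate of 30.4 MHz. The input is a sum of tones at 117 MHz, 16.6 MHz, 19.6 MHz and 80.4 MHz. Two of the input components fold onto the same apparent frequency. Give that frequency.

fs/2 = 15.2 MHz.
117 MHz mod fs = 25.8 MHz.
25.8 MHz > fs/2 = 15.2 MHz, folds to fs − 25.8 MHz = 4.6 MHz.
16.6 MHz > fs/2 = 15.2 MHz, folds to fs − 16.6 MHz = 13.8 MHz.
19.6 MHz > fs/2 = 15.2 MHz, folds to fs − 19.6 MHz = 10.8 MHz.
80.4 MHz mod fs = 19.6 MHz.
19.6 MHz > fs/2 = 15.2 MHz, folds to fs − 19.6 MHz = 10.8 MHz.
19.6 MHz and 80.4 MHz both map to 10.8 MHz.

10.8 MHz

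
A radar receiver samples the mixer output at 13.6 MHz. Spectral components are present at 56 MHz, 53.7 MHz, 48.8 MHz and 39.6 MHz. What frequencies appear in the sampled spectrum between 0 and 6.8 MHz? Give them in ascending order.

0.7 MHz, 1.2 MHz, 1.6 MHz, 5.6 MHz

fs/2 = 6.8 MHz.
56 MHz mod fs = 1.6 MHz.
1.6 MHz ≤ fs/2 = 6.8 MHz, appears at 1.6 MHz.
53.7 MHz mod fs = 12.9 MHz.
12.9 MHz > fs/2 = 6.8 MHz, folds to fs − 12.9 MHz = 0.7 MHz.
48.8 MHz mod fs = 8 MHz.
8 MHz > fs/2 = 6.8 MHz, folds to fs − 8 MHz = 5.6 MHz.
39.6 MHz mod fs = 12.4 MHz.
12.4 MHz > fs/2 = 6.8 MHz, folds to fs − 12.4 MHz = 1.2 MHz.
Distinct values: {0.7 MHz, 1.2 MHz, 1.6 MHz, 5.6 MHz}.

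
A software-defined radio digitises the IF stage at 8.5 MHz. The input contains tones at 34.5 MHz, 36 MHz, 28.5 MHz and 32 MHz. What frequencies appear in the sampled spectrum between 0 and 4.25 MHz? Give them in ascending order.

fs/2 = 4.25 MHz.
34.5 MHz mod fs = 0.5 MHz.
0.5 MHz ≤ fs/2 = 4.25 MHz, appears at 0.5 MHz.
36 MHz mod fs = 2 MHz.
2 MHz ≤ fs/2 = 4.25 MHz, appears at 2 MHz.
28.5 MHz mod fs = 3 MHz.
3 MHz ≤ fs/2 = 4.25 MHz, appears at 3 MHz.
32 MHz mod fs = 6.5 MHz.
6.5 MHz > fs/2 = 4.25 MHz, folds to fs − 6.5 MHz = 2 MHz.
Distinct values: {0.5 MHz, 2 MHz, 3 MHz}.

0.5 MHz, 2 MHz, 3 MHz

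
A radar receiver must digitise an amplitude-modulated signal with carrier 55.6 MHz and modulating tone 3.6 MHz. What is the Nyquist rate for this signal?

118.4 MHz

AM sidebands sit at fc ± fm = 52 MHz and 59.2 MHz.
Highest-frequency component: 59.2 MHz.
Nyquist rate = 2 × 59.2 MHz = 118.4 MHz.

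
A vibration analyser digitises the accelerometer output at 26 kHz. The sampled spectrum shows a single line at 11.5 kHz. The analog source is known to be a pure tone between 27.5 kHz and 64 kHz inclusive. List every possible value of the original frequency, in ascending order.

37.5 kHz, 40.5 kHz, 63.5 kHz

Frequencies that alias to 11.5 kHz are k·fs ± 11.5 kHz for integer k ≥ 0.
k=0: 11.5 kHz.
k=1: 14.5 kHz, 37.5 kHz.
k=2: 40.5 kHz, 63.5 kHz.
k=3: 66.5 kHz, 89.5 kHz.
Within [27.5 kHz, 64 kHz]: 37.5 kHz, 40.5 kHz, 63.5 kHz.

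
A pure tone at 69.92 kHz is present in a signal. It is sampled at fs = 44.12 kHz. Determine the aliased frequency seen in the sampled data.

18.32 kHz

69.92 kHz mod fs = 25.8 kHz.
25.8 kHz > fs/2 = 22.06 kHz, folds to fs − 25.8 kHz = 18.32 kHz.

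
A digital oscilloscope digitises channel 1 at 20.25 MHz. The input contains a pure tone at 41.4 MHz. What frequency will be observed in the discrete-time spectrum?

41.4 MHz mod fs = 0.9 MHz.
0.9 MHz ≤ fs/2 = 10.125 MHz, appears at 0.9 MHz.

0.9 MHz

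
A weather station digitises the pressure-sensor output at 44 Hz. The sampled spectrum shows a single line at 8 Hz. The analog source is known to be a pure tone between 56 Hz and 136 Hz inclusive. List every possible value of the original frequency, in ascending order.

80 Hz, 96 Hz, 124 Hz

Frequencies that alias to 8 Hz are k·fs ± 8 Hz for integer k ≥ 0.
k=0: 8 Hz.
k=1: 36 Hz, 52 Hz.
k=2: 80 Hz, 96 Hz.
k=3: 124 Hz, 140 Hz.
k=4: 168 Hz, 184 Hz.
Within [56 Hz, 136 Hz]: 80 Hz, 96 Hz, 124 Hz.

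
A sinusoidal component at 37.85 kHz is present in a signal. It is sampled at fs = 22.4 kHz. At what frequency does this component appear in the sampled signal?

6.95 kHz

37.85 kHz mod fs = 15.45 kHz.
15.45 kHz > fs/2 = 11.2 kHz, folds to fs − 15.45 kHz = 6.95 kHz.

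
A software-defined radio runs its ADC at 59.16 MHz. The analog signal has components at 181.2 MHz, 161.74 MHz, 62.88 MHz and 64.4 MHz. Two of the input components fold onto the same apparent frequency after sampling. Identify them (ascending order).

fs/2 = 29.58 MHz.
181.2 MHz mod fs = 3.72 MHz.
3.72 MHz ≤ fs/2 = 29.58 MHz, appears at 3.72 MHz.
161.74 MHz mod fs = 43.42 MHz.
43.42 MHz > fs/2 = 29.58 MHz, folds to fs − 43.42 MHz = 15.74 MHz.
62.88 MHz mod fs = 3.72 MHz.
3.72 MHz ≤ fs/2 = 29.58 MHz, appears at 3.72 MHz.
64.4 MHz mod fs = 5.24 MHz.
5.24 MHz ≤ fs/2 = 29.58 MHz, appears at 5.24 MHz.
62.88 MHz and 181.2 MHz both map to 3.72 MHz.

62.88 MHz, 181.2 MHz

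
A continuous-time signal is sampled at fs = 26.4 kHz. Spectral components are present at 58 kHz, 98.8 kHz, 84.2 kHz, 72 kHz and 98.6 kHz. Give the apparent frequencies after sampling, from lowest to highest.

fs/2 = 13.2 kHz.
58 kHz mod fs = 5.2 kHz.
5.2 kHz ≤ fs/2 = 13.2 kHz, appears at 5.2 kHz.
98.8 kHz mod fs = 19.6 kHz.
19.6 kHz > fs/2 = 13.2 kHz, folds to fs − 19.6 kHz = 6.8 kHz.
84.2 kHz mod fs = 5 kHz.
5 kHz ≤ fs/2 = 13.2 kHz, appears at 5 kHz.
72 kHz mod fs = 19.2 kHz.
19.2 kHz > fs/2 = 13.2 kHz, folds to fs − 19.2 kHz = 7.2 kHz.
98.6 kHz mod fs = 19.4 kHz.
19.4 kHz > fs/2 = 13.2 kHz, folds to fs − 19.4 kHz = 7 kHz.
Distinct values: {5 kHz, 5.2 kHz, 6.8 kHz, 7 kHz, 7.2 kHz}.

5 kHz, 5.2 kHz, 6.8 kHz, 7 kHz, 7.2 kHz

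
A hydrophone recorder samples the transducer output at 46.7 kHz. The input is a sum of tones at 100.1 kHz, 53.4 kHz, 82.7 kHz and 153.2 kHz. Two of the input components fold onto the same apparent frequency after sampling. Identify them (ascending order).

fs/2 = 23.35 kHz.
100.1 kHz mod fs = 6.7 kHz.
6.7 kHz ≤ fs/2 = 23.35 kHz, appears at 6.7 kHz.
53.4 kHz mod fs = 6.7 kHz.
6.7 kHz ≤ fs/2 = 23.35 kHz, appears at 6.7 kHz.
82.7 kHz mod fs = 36 kHz.
36 kHz > fs/2 = 23.35 kHz, folds to fs − 36 kHz = 10.7 kHz.
153.2 kHz mod fs = 13.1 kHz.
13.1 kHz ≤ fs/2 = 23.35 kHz, appears at 13.1 kHz.
53.4 kHz and 100.1 kHz both map to 6.7 kHz.

53.4 kHz, 100.1 kHz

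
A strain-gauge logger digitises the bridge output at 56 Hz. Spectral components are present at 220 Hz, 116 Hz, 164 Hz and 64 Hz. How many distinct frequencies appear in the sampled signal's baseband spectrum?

2

fs/2 = 28 Hz.
220 Hz mod fs = 52 Hz.
52 Hz > fs/2 = 28 Hz, folds to fs − 52 Hz = 4 Hz.
116 Hz mod fs = 4 Hz.
4 Hz ≤ fs/2 = 28 Hz, appears at 4 Hz.
164 Hz mod fs = 52 Hz.
52 Hz > fs/2 = 28 Hz, folds to fs − 52 Hz = 4 Hz.
64 Hz mod fs = 8 Hz.
8 Hz ≤ fs/2 = 28 Hz, appears at 8 Hz.
Distinct values: {4 Hz, 8 Hz} → 2.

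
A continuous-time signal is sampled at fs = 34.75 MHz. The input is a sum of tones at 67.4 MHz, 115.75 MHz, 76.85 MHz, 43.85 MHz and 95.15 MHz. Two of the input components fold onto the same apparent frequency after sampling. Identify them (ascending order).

fs/2 = 17.375 MHz.
67.4 MHz mod fs = 32.65 MHz.
32.65 MHz > fs/2 = 17.375 MHz, folds to fs − 32.65 MHz = 2.1 MHz.
115.75 MHz mod fs = 11.5 MHz.
11.5 MHz ≤ fs/2 = 17.375 MHz, appears at 11.5 MHz.
76.85 MHz mod fs = 7.35 MHz.
7.35 MHz ≤ fs/2 = 17.375 MHz, appears at 7.35 MHz.
43.85 MHz mod fs = 9.1 MHz.
9.1 MHz ≤ fs/2 = 17.375 MHz, appears at 9.1 MHz.
95.15 MHz mod fs = 25.65 MHz.
25.65 MHz > fs/2 = 17.375 MHz, folds to fs − 25.65 MHz = 9.1 MHz.
43.85 MHz and 95.15 MHz both map to 9.1 MHz.

43.85 MHz, 95.15 MHz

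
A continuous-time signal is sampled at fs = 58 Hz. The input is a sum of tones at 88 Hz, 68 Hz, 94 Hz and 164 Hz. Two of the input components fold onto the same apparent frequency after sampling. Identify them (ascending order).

fs/2 = 29 Hz.
88 Hz mod fs = 30 Hz.
30 Hz > fs/2 = 29 Hz, folds to fs − 30 Hz = 28 Hz.
68 Hz mod fs = 10 Hz.
10 Hz ≤ fs/2 = 29 Hz, appears at 10 Hz.
94 Hz mod fs = 36 Hz.
36 Hz > fs/2 = 29 Hz, folds to fs − 36 Hz = 22 Hz.
164 Hz mod fs = 48 Hz.
48 Hz > fs/2 = 29 Hz, folds to fs − 48 Hz = 10 Hz.
68 Hz and 164 Hz both map to 10 Hz.

68 Hz, 164 Hz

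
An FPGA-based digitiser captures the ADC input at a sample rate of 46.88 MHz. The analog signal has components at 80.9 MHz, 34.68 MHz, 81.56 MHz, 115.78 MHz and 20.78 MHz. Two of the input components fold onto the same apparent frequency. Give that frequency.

12.2 MHz

fs/2 = 23.44 MHz.
80.9 MHz mod fs = 34.02 MHz.
34.02 MHz > fs/2 = 23.44 MHz, folds to fs − 34.02 MHz = 12.86 MHz.
34.68 MHz > fs/2 = 23.44 MHz, folds to fs − 34.68 MHz = 12.2 MHz.
81.56 MHz mod fs = 34.68 MHz.
34.68 MHz > fs/2 = 23.44 MHz, folds to fs − 34.68 MHz = 12.2 MHz.
115.78 MHz mod fs = 22.02 MHz.
22.02 MHz ≤ fs/2 = 23.44 MHz, appears at 22.02 MHz.
20.78 MHz ≤ fs/2 = 23.44 MHz, passes unchanged.
34.68 MHz and 81.56 MHz both map to 12.2 MHz.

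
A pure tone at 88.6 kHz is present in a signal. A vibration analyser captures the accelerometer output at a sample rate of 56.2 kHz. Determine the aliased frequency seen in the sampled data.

88.6 kHz mod fs = 32.4 kHz.
32.4 kHz > fs/2 = 28.1 kHz, folds to fs − 32.4 kHz = 23.8 kHz.

23.8 kHz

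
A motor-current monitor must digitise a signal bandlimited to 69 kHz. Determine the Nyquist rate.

138 kHz

Nyquist rate = 2 × 69 kHz = 138 kHz.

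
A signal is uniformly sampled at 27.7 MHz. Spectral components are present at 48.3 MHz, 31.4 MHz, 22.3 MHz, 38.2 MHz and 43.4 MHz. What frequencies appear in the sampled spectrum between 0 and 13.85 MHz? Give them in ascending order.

3.7 MHz, 5.4 MHz, 7.1 MHz, 10.5 MHz, 12 MHz

fs/2 = 13.85 MHz.
48.3 MHz mod fs = 20.6 MHz.
20.6 MHz > fs/2 = 13.85 MHz, folds to fs − 20.6 MHz = 7.1 MHz.
31.4 MHz mod fs = 3.7 MHz.
3.7 MHz ≤ fs/2 = 13.85 MHz, appears at 3.7 MHz.
22.3 MHz > fs/2 = 13.85 MHz, folds to fs − 22.3 MHz = 5.4 MHz.
38.2 MHz mod fs = 10.5 MHz.
10.5 MHz ≤ fs/2 = 13.85 MHz, appears at 10.5 MHz.
43.4 MHz mod fs = 15.7 MHz.
15.7 MHz > fs/2 = 13.85 MHz, folds to fs − 15.7 MHz = 12 MHz.
Distinct values: {3.7 MHz, 5.4 MHz, 7.1 MHz, 10.5 MHz, 12 MHz}.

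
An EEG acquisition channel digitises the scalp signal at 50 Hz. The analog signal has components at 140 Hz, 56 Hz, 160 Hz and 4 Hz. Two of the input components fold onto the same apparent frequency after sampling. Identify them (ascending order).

fs/2 = 25 Hz.
140 Hz mod fs = 40 Hz.
40 Hz > fs/2 = 25 Hz, folds to fs − 40 Hz = 10 Hz.
56 Hz mod fs = 6 Hz.
6 Hz ≤ fs/2 = 25 Hz, appears at 6 Hz.
160 Hz mod fs = 10 Hz.
10 Hz ≤ fs/2 = 25 Hz, appears at 10 Hz.
4 Hz ≤ fs/2 = 25 Hz, passes unchanged.
140 Hz and 160 Hz both map to 10 Hz.

140 Hz, 160 Hz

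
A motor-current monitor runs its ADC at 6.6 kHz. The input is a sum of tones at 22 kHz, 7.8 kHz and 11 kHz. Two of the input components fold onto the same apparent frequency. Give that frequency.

2.2 kHz

fs/2 = 3.3 kHz.
22 kHz mod fs = 2.2 kHz.
2.2 kHz ≤ fs/2 = 3.3 kHz, appears at 2.2 kHz.
7.8 kHz mod fs = 1.2 kHz.
1.2 kHz ≤ fs/2 = 3.3 kHz, appears at 1.2 kHz.
11 kHz mod fs = 4.4 kHz.
4.4 kHz > fs/2 = 3.3 kHz, folds to fs − 4.4 kHz = 2.2 kHz.
11 kHz and 22 kHz both map to 2.2 kHz.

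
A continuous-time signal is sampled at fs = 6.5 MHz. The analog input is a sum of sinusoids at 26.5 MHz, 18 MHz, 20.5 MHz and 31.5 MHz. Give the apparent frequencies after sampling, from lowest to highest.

0.5 MHz, 1 MHz, 1.5 MHz

fs/2 = 3.25 MHz.
26.5 MHz mod fs = 0.5 MHz.
0.5 MHz ≤ fs/2 = 3.25 MHz, appears at 0.5 MHz.
18 MHz mod fs = 5 MHz.
5 MHz > fs/2 = 3.25 MHz, folds to fs − 5 MHz = 1.5 MHz.
20.5 MHz mod fs = 1 MHz.
1 MHz ≤ fs/2 = 3.25 MHz, appears at 1 MHz.
31.5 MHz mod fs = 5.5 MHz.
5.5 MHz > fs/2 = 3.25 MHz, folds to fs − 5.5 MHz = 1 MHz.
Distinct values: {0.5 MHz, 1 MHz, 1.5 MHz}.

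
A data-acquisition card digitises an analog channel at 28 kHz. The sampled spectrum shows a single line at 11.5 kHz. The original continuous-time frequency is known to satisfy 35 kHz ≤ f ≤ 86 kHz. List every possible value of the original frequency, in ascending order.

Frequencies that alias to 11.5 kHz are k·fs ± 11.5 kHz for integer k ≥ 0.
k=0: 11.5 kHz.
k=1: 16.5 kHz, 39.5 kHz.
k=2: 44.5 kHz, 67.5 kHz.
k=3: 72.5 kHz, 95.5 kHz.
k=4: 100.5 kHz, 123.5 kHz.
Within [35 kHz, 86 kHz]: 39.5 kHz, 44.5 kHz, 67.5 kHz, 72.5 kHz.

39.5 kHz, 44.5 kHz, 67.5 kHz, 72.5 kHz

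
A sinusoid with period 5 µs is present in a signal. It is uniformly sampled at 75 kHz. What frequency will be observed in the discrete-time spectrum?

T = 5 µs → f = 1/T = 200 kHz.
200 kHz mod fs = 50 kHz.
50 kHz > fs/2 = 37.5 kHz, folds to fs − 50 kHz = 25 kHz.

25 kHz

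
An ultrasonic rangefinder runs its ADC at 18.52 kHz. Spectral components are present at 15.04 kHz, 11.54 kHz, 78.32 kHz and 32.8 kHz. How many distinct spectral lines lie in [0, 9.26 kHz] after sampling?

3

fs/2 = 9.26 kHz.
15.04 kHz > fs/2 = 9.26 kHz, folds to fs − 15.04 kHz = 3.48 kHz.
11.54 kHz > fs/2 = 9.26 kHz, folds to fs − 11.54 kHz = 6.98 kHz.
78.32 kHz mod fs = 4.24 kHz.
4.24 kHz ≤ fs/2 = 9.26 kHz, appears at 4.24 kHz.
32.8 kHz mod fs = 14.28 kHz.
14.28 kHz > fs/2 = 9.26 kHz, folds to fs − 14.28 kHz = 4.24 kHz.
Distinct values: {3.48 kHz, 4.24 kHz, 6.98 kHz} → 3.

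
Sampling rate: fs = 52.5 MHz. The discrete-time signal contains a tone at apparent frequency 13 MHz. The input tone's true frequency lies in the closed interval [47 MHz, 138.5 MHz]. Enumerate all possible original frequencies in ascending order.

Frequencies that alias to 13 MHz are k·fs ± 13 MHz for integer k ≥ 0.
k=0: 13 MHz.
k=1: 39.5 MHz, 65.5 MHz.
k=2: 92 MHz, 118 MHz.
k=3: 144.5 MHz, 170.5 MHz.
Within [47 MHz, 138.5 MHz]: 65.5 MHz, 92 MHz, 118 MHz.

65.5 MHz, 92 MHz, 118 MHz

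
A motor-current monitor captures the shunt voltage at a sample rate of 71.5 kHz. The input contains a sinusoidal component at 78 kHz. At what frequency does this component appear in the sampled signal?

6.5 kHz

78 kHz mod fs = 6.5 kHz.
6.5 kHz ≤ fs/2 = 35.75 kHz, appears at 6.5 kHz.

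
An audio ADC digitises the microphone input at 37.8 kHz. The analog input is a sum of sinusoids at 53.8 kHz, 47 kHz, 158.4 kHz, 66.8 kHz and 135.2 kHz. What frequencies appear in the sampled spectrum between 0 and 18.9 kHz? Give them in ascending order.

fs/2 = 18.9 kHz.
53.8 kHz mod fs = 16 kHz.
16 kHz ≤ fs/2 = 18.9 kHz, appears at 16 kHz.
47 kHz mod fs = 9.2 kHz.
9.2 kHz ≤ fs/2 = 18.9 kHz, appears at 9.2 kHz.
158.4 kHz mod fs = 7.2 kHz.
7.2 kHz ≤ fs/2 = 18.9 kHz, appears at 7.2 kHz.
66.8 kHz mod fs = 29 kHz.
29 kHz > fs/2 = 18.9 kHz, folds to fs − 29 kHz = 8.8 kHz.
135.2 kHz mod fs = 21.8 kHz.
21.8 kHz > fs/2 = 18.9 kHz, folds to fs − 21.8 kHz = 16 kHz.
Distinct values: {7.2 kHz, 8.8 kHz, 9.2 kHz, 16 kHz}.

7.2 kHz, 8.8 kHz, 9.2 kHz, 16 kHz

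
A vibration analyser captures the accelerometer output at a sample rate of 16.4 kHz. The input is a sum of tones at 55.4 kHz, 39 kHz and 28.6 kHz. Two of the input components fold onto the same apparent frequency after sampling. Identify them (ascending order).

fs/2 = 8.2 kHz.
55.4 kHz mod fs = 6.2 kHz.
6.2 kHz ≤ fs/2 = 8.2 kHz, appears at 6.2 kHz.
39 kHz mod fs = 6.2 kHz.
6.2 kHz ≤ fs/2 = 8.2 kHz, appears at 6.2 kHz.
28.6 kHz mod fs = 12.2 kHz.
12.2 kHz > fs/2 = 8.2 kHz, folds to fs − 12.2 kHz = 4.2 kHz.
39 kHz and 55.4 kHz both map to 6.2 kHz.

39 kHz, 55.4 kHz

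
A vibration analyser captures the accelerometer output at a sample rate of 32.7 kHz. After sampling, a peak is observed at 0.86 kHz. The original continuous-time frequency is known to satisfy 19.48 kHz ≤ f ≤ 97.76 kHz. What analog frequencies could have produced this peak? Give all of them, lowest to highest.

Frequencies that alias to 0.86 kHz are k·fs ± 0.86 kHz for integer k ≥ 0.
k=0: 0.86 kHz.
k=1: 31.84 kHz, 33.56 kHz.
k=2: 64.54 kHz, 66.26 kHz.
k=3: 97.24 kHz, 98.96 kHz.
k=4: 129.94 kHz, 131.66 kHz.
Within [19.48 kHz, 97.76 kHz]: 31.84 kHz, 33.56 kHz, 64.54 kHz, 66.26 kHz, 97.24 kHz.

31.84 kHz, 33.56 kHz, 64.54 kHz, 66.26 kHz, 97.24 kHz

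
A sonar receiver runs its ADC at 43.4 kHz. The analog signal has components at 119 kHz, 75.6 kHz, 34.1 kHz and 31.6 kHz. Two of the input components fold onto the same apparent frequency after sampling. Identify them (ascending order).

fs/2 = 21.7 kHz.
119 kHz mod fs = 32.2 kHz.
32.2 kHz > fs/2 = 21.7 kHz, folds to fs − 32.2 kHz = 11.2 kHz.
75.6 kHz mod fs = 32.2 kHz.
32.2 kHz > fs/2 = 21.7 kHz, folds to fs − 32.2 kHz = 11.2 kHz.
34.1 kHz > fs/2 = 21.7 kHz, folds to fs − 34.1 kHz = 9.3 kHz.
31.6 kHz > fs/2 = 21.7 kHz, folds to fs − 31.6 kHz = 11.8 kHz.
75.6 kHz and 119 kHz both map to 11.2 kHz.

75.6 kHz, 119 kHz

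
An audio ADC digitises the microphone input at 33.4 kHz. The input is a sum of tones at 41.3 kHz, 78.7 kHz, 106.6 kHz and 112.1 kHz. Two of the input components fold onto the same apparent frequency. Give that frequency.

11.9 kHz

fs/2 = 16.7 kHz.
41.3 kHz mod fs = 7.9 kHz.
7.9 kHz ≤ fs/2 = 16.7 kHz, appears at 7.9 kHz.
78.7 kHz mod fs = 11.9 kHz.
11.9 kHz ≤ fs/2 = 16.7 kHz, appears at 11.9 kHz.
106.6 kHz mod fs = 6.4 kHz.
6.4 kHz ≤ fs/2 = 16.7 kHz, appears at 6.4 kHz.
112.1 kHz mod fs = 11.9 kHz.
11.9 kHz ≤ fs/2 = 16.7 kHz, appears at 11.9 kHz.
78.7 kHz and 112.1 kHz both map to 11.9 kHz.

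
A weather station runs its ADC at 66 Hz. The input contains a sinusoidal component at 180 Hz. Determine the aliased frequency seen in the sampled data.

180 Hz mod fs = 48 Hz.
48 Hz > fs/2 = 33 Hz, folds to fs − 48 Hz = 18 Hz.

18 Hz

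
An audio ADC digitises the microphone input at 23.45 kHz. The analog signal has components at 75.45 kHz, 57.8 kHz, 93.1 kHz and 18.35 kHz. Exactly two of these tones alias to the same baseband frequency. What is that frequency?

5.1 kHz

fs/2 = 11.725 kHz.
75.45 kHz mod fs = 5.1 kHz.
5.1 kHz ≤ fs/2 = 11.725 kHz, appears at 5.1 kHz.
57.8 kHz mod fs = 10.9 kHz.
10.9 kHz ≤ fs/2 = 11.725 kHz, appears at 10.9 kHz.
93.1 kHz mod fs = 22.75 kHz.
22.75 kHz > fs/2 = 11.725 kHz, folds to fs − 22.75 kHz = 0.7 kHz.
18.35 kHz > fs/2 = 11.725 kHz, folds to fs − 18.35 kHz = 5.1 kHz.
18.35 kHz and 75.45 kHz both map to 5.1 kHz.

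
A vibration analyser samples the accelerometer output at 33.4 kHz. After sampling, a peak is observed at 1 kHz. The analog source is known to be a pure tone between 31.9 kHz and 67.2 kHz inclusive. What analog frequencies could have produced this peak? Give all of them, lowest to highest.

32.4 kHz, 34.4 kHz, 65.8 kHz

Frequencies that alias to 1 kHz are k·fs ± 1 kHz for integer k ≥ 0.
k=0: 1 kHz.
k=1: 32.4 kHz, 34.4 kHz.
k=2: 65.8 kHz, 67.8 kHz.
k=3: 99.2 kHz, 101.2 kHz.
Within [31.9 kHz, 67.2 kHz]: 32.4 kHz, 34.4 kHz, 65.8 kHz.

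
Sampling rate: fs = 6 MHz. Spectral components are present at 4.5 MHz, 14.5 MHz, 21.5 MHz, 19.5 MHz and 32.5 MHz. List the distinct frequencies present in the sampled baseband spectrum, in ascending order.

1.5 MHz, 2.5 MHz

fs/2 = 3 MHz.
4.5 MHz > fs/2 = 3 MHz, folds to fs − 4.5 MHz = 1.5 MHz.
14.5 MHz mod fs = 2.5 MHz.
2.5 MHz ≤ fs/2 = 3 MHz, appears at 2.5 MHz.
21.5 MHz mod fs = 3.5 MHz.
3.5 MHz > fs/2 = 3 MHz, folds to fs − 3.5 MHz = 2.5 MHz.
19.5 MHz mod fs = 1.5 MHz.
1.5 MHz ≤ fs/2 = 3 MHz, appears at 1.5 MHz.
32.5 MHz mod fs = 2.5 MHz.
2.5 MHz ≤ fs/2 = 3 MHz, appears at 2.5 MHz.
Distinct values: {1.5 MHz, 2.5 MHz}.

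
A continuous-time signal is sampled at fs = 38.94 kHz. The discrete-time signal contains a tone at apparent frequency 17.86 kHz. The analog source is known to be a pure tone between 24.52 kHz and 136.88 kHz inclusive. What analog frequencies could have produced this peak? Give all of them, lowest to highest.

Frequencies that alias to 17.86 kHz are k·fs ± 17.86 kHz for integer k ≥ 0.
k=0: 17.86 kHz.
k=1: 21.08 kHz, 56.8 kHz.
k=2: 60.02 kHz, 95.74 kHz.
k=3: 98.96 kHz, 134.68 kHz.
k=4: 137.9 kHz, 173.62 kHz.
Within [24.52 kHz, 136.88 kHz]: 56.8 kHz, 60.02 kHz, 95.74 kHz, 98.96 kHz, 134.68 kHz.

56.8 kHz, 60.02 kHz, 95.74 kHz, 98.96 kHz, 134.68 kHz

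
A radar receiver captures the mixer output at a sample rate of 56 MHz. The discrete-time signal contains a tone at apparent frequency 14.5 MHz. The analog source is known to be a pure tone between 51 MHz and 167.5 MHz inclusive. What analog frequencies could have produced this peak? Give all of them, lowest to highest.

70.5 MHz, 97.5 MHz, 126.5 MHz, 153.5 MHz

Frequencies that alias to 14.5 MHz are k·fs ± 14.5 MHz for integer k ≥ 0.
k=0: 14.5 MHz.
k=1: 41.5 MHz, 70.5 MHz.
k=2: 97.5 MHz, 126.5 MHz.
k=3: 153.5 MHz, 182.5 MHz.
k=4: 209.5 MHz, 238.5 MHz.
Within [51 MHz, 167.5 MHz]: 70.5 MHz, 97.5 MHz, 126.5 MHz, 153.5 MHz.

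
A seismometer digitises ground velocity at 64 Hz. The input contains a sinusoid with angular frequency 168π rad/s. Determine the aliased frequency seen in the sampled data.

20 Hz

ω = 168π rad/s → f = ω/(2π) = 84 Hz.
84 Hz mod fs = 20 Hz.
20 Hz ≤ fs/2 = 32 Hz, appears at 20 Hz.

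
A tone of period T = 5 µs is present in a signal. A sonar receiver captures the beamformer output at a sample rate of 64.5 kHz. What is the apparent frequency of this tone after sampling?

6.5 kHz

T = 5 µs → f = 1/T = 200 kHz.
200 kHz mod fs = 6.5 kHz.
6.5 kHz ≤ fs/2 = 32.25 kHz, appears at 6.5 kHz.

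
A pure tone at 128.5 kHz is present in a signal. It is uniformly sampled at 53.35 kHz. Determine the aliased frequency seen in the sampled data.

128.5 kHz mod fs = 21.8 kHz.
21.8 kHz ≤ fs/2 = 26.675 kHz, appears at 21.8 kHz.

21.8 kHz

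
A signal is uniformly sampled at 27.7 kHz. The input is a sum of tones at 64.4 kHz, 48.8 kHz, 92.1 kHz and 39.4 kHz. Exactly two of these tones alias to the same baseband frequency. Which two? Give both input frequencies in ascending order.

fs/2 = 13.85 kHz.
64.4 kHz mod fs = 9 kHz.
9 kHz ≤ fs/2 = 13.85 kHz, appears at 9 kHz.
48.8 kHz mod fs = 21.1 kHz.
21.1 kHz > fs/2 = 13.85 kHz, folds to fs − 21.1 kHz = 6.6 kHz.
92.1 kHz mod fs = 9 kHz.
9 kHz ≤ fs/2 = 13.85 kHz, appears at 9 kHz.
39.4 kHz mod fs = 11.7 kHz.
11.7 kHz ≤ fs/2 = 13.85 kHz, appears at 11.7 kHz.
64.4 kHz and 92.1 kHz both map to 9 kHz.

64.4 kHz, 92.1 kHz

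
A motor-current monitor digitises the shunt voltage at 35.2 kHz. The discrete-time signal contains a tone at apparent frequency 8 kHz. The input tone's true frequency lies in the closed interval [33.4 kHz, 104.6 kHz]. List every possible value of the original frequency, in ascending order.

43.2 kHz, 62.4 kHz, 78.4 kHz, 97.6 kHz

Frequencies that alias to 8 kHz are k·fs ± 8 kHz for integer k ≥ 0.
k=0: 8 kHz.
k=1: 27.2 kHz, 43.2 kHz.
k=2: 62.4 kHz, 78.4 kHz.
k=3: 97.6 kHz, 113.6 kHz.
k=4: 132.8 kHz, 148.8 kHz.
Within [33.4 kHz, 104.6 kHz]: 43.2 kHz, 62.4 kHz, 78.4 kHz, 97.6 kHz.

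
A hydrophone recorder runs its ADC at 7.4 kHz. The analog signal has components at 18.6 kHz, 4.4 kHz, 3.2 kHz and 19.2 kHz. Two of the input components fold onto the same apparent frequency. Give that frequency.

3 kHz

fs/2 = 3.7 kHz.
18.6 kHz mod fs = 3.8 kHz.
3.8 kHz > fs/2 = 3.7 kHz, folds to fs − 3.8 kHz = 3.6 kHz.
4.4 kHz > fs/2 = 3.7 kHz, folds to fs − 4.4 kHz = 3 kHz.
3.2 kHz ≤ fs/2 = 3.7 kHz, passes unchanged.
19.2 kHz mod fs = 4.4 kHz.
4.4 kHz > fs/2 = 3.7 kHz, folds to fs − 4.4 kHz = 3 kHz.
4.4 kHz and 19.2 kHz both map to 3 kHz.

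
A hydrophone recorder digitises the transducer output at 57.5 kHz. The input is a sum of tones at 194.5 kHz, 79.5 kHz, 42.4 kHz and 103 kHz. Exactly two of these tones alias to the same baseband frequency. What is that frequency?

fs/2 = 28.75 kHz.
194.5 kHz mod fs = 22 kHz.
22 kHz ≤ fs/2 = 28.75 kHz, appears at 22 kHz.
79.5 kHz mod fs = 22 kHz.
22 kHz ≤ fs/2 = 28.75 kHz, appears at 22 kHz.
42.4 kHz > fs/2 = 28.75 kHz, folds to fs − 42.4 kHz = 15.1 kHz.
103 kHz mod fs = 45.5 kHz.
45.5 kHz > fs/2 = 28.75 kHz, folds to fs − 45.5 kHz = 12 kHz.
79.5 kHz and 194.5 kHz both map to 22 kHz.

22 kHz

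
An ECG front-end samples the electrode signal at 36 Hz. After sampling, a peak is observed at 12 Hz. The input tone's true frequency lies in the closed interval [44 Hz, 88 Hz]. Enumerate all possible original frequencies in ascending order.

Frequencies that alias to 12 Hz are k·fs ± 12 Hz for integer k ≥ 0.
k=0: 12 Hz.
k=1: 24 Hz, 48 Hz.
k=2: 60 Hz, 84 Hz.
k=3: 96 Hz, 120 Hz.
Within [44 Hz, 88 Hz]: 48 Hz, 60 Hz, 84 Hz.

48 Hz, 60 Hz, 84 Hz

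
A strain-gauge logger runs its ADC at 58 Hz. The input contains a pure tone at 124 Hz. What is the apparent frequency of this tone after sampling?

8 Hz

124 Hz mod fs = 8 Hz.
8 Hz ≤ fs/2 = 29 Hz, appears at 8 Hz.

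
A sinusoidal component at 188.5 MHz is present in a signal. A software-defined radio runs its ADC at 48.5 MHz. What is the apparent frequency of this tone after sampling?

188.5 MHz mod fs = 43 MHz.
43 MHz > fs/2 = 24.25 MHz, folds to fs − 43 MHz = 5.5 MHz.

5.5 MHz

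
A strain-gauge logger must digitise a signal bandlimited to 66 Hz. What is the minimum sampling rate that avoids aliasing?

Nyquist rate = 2 × 66 Hz = 132 Hz.

132 Hz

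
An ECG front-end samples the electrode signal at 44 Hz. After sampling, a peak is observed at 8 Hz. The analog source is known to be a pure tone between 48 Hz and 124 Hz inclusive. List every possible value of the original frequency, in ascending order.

Frequencies that alias to 8 Hz are k·fs ± 8 Hz for integer k ≥ 0.
k=0: 8 Hz.
k=1: 36 Hz, 52 Hz.
k=2: 80 Hz, 96 Hz.
k=3: 124 Hz, 140 Hz.
k=4: 168 Hz, 184 Hz.
Within [48 Hz, 124 Hz]: 52 Hz, 80 Hz, 96 Hz, 124 Hz.

52 Hz, 80 Hz, 96 Hz, 124 Hz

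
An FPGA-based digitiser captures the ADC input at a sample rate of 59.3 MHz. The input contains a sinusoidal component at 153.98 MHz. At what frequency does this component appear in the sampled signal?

153.98 MHz mod fs = 35.38 MHz.
35.38 MHz > fs/2 = 29.65 MHz, folds to fs − 35.38 MHz = 23.92 MHz.

23.92 MHz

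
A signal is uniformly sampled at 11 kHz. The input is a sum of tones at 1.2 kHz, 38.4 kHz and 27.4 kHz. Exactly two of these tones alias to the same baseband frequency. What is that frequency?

5.4 kHz

fs/2 = 5.5 kHz.
1.2 kHz ≤ fs/2 = 5.5 kHz, passes unchanged.
38.4 kHz mod fs = 5.4 kHz.
5.4 kHz ≤ fs/2 = 5.5 kHz, appears at 5.4 kHz.
27.4 kHz mod fs = 5.4 kHz.
5.4 kHz ≤ fs/2 = 5.5 kHz, appears at 5.4 kHz.
27.4 kHz and 38.4 kHz both map to 5.4 kHz.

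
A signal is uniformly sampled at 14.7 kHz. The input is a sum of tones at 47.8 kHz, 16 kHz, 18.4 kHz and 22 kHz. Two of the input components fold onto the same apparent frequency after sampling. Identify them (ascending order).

18.4 kHz, 47.8 kHz

fs/2 = 7.35 kHz.
47.8 kHz mod fs = 3.7 kHz.
3.7 kHz ≤ fs/2 = 7.35 kHz, appears at 3.7 kHz.
16 kHz mod fs = 1.3 kHz.
1.3 kHz ≤ fs/2 = 7.35 kHz, appears at 1.3 kHz.
18.4 kHz mod fs = 3.7 kHz.
3.7 kHz ≤ fs/2 = 7.35 kHz, appears at 3.7 kHz.
22 kHz mod fs = 7.3 kHz.
7.3 kHz ≤ fs/2 = 7.35 kHz, appears at 7.3 kHz.
18.4 kHz and 47.8 kHz both map to 3.7 kHz.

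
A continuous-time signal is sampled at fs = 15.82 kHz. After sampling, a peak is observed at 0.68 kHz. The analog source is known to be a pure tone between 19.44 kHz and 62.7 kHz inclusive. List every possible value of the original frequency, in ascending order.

30.96 kHz, 32.32 kHz, 46.78 kHz, 48.14 kHz, 62.6 kHz

Frequencies that alias to 0.68 kHz are k·fs ± 0.68 kHz for integer k ≥ 0.
k=0: 0.68 kHz.
k=1: 15.14 kHz, 16.5 kHz.
k=2: 30.96 kHz, 32.32 kHz.
k=3: 46.78 kHz, 48.14 kHz.
k=4: 62.6 kHz, 63.96 kHz.
k=5: 78.42 kHz, 79.78 kHz.
Within [19.44 kHz, 62.7 kHz]: 30.96 kHz, 32.32 kHz, 46.78 kHz, 48.14 kHz, 62.6 kHz.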